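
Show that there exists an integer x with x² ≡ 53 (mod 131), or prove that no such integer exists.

x = 70

x = 70 works: 70² = 4900, and 4900 − 53 = 4847 = 37·131.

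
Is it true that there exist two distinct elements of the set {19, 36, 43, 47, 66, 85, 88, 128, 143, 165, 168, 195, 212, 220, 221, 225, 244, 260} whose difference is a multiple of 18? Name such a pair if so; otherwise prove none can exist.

Reduce each element modulo 18: 19↦1, 36↦0, 43↦7, 47↦11, 66↦12, 85↦13, 88↦16, 128↦2, 143↦17, 165↦3, 168↦6, 195↦15, 212↦14, 220↦4, 221↦5, 225↦9, 244↦10, 260↦8.
All 18 residues are distinct, so no two elements differ by a multiple of 18.

No, no such pair exists.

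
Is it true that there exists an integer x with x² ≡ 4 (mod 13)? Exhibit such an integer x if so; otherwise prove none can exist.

x = 11

x = 11 works: 11² = 121, and 121 − 4 = 117 = 9·13.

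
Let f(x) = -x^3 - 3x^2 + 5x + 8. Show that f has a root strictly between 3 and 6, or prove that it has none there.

f(3) = -31 and f(6) = -286, both negative, so a sign-change argument is unavailable; we show f keeps this sign on the whole interval.
Substitute x = 3 + u, where 0 < u < 3 on the interval. Expanding, f(3 + u) = -u^3 - 12u^2 - 40u - 31.
All 4 nonzero coefficients of this polynomial in u are negative; hence for u > 0 the value is a sum of negative terms (the constant -31 among them).
So f is strictly negative on (3, 6); no root exists in the interval.

No.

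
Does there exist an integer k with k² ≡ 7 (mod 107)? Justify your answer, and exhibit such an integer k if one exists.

No, no such integer exists.

107 is prime, so by Euler's criterion 7 is a square mod 107 iff 7^((107−1)/2) = 7^53 ≡ 1 (mod 107).
Squaring successively (mod 107): 7^2 = 49 ≡ 49; 7^4 ≡ 49² = 2401 ≡ 47; 7^8 ≡ 47² = 2209 ≡ 69; 7^16 ≡ 69² = 4761 ≡ 53; 7^32 ≡ 53² = 2809 ≡ 27.
Since 53 = 32 + 16 + 4 + 1, 7^53 ≡ 27 · 53 · 47 · 7; multiplying out mod 107: 27·53 = 1431 ≡ 40, then 40·47 = 1880 ≡ 61, then 61·7 = 427 ≡ 106. Thus 7^53 ≡ 106 ≡ −1 (mod 107).
The value −1 means 7 is a non-residue modulo 107, so k² ≡ 7 (mod 107) is impossible.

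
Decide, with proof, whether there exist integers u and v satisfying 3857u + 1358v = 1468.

Any value of 3857u + 1358v is a multiple of gcd(3857, 1358) = 7.
But 1468 is not a multiple of 7 (it leaves remainder 5).
Therefore 3857u + 1358v = 1468 has no solution in integers.

There are no such integers.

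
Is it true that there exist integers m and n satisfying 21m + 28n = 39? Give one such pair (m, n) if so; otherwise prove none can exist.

There are no such integers.

Both 21 and 28 are divisible by gcd(21, 28) = 7, hence so is any combination 21m + 28n.
But 39 = 7·5 + 4, so 7 ∤ 39.
Therefore 21m + 28n = 39 has no solution in integers.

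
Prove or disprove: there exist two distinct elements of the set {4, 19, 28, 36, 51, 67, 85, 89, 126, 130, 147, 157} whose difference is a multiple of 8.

Yes: 4 and 28.

4 mod 8 = 4 and 28 mod 8 = 4, so 28 − 4 = 24 = 3·8.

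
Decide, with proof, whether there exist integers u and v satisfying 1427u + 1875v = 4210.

u = 1355, v = -1029

Since gcd(1427, 1875) = 1, every integer is an integer combination of 1427 and 1875.
Euclidean algorithm: 1875 = 1·1427 + 448, 1427 = 3·448 + 83, 448 = 5·83 + 33, 83 = 2·33 + 17, 33 = 1·17 + 16, 17 = 1·16 + 1, 16 = 16·1 + 0.
Unwinding: 1 = 17 − 1·16 = 17 − (33 − 1·17) = −33 + 2·17 = −33 + 2·(83 − 2·33) = 2·83 − 5·33 = 2·83 − 5·(448 − 5·83) = −5·448 + 27·83 = −5·448 + 27·(1427 − 3·448) = 27·1427 − 86·448 = 27·1427 − 86·(1875 − 1·1427) = −86·1875 + 113·1427, i.e. 1427·113 + 1875·(-86) = 1.
Scaling by 4210 gives the particular solution (u, v) = (475730, -362060).
The general solution is u = 475730 + 1875k, v = -362060 − 1427k; taking k = -253 gives the smaller pair u = 1355, v = -1029.
Check: 1427·1355 + 1875·(-1029) = 1933585 − 1929375 = 4210. ✓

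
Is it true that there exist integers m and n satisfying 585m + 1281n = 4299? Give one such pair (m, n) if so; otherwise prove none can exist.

m = 338, n = -151

Since gcd(585, 1281) = 3 and 4299 = 3·1433, Bézout's identity guarantees a solution.
Dividing through by 3 reduces the equation to 195m + 427n = 1433.
Euclidean algorithm: 427 = 2·195 + 37, 195 = 5·37 + 10, 37 = 3·10 + 7, 10 = 1·7 + 3, 7 = 2·3 + 1, 3 = 3·1 + 0.
Back-substituting, 1 = 7 − 2·3 = 7 − 2·(10 − 1·7) = −2·10 + 3·7 = −2·10 + 3·(37 − 3·10) = 3·37 − 11·10 = 3·37 − 11·(195 − 5·37) = −11·195 + 58·37 = −11·195 + 58·(427 − 2·195) = 58·427 − 127·195; that is, 195·(-127) + 427·58 = 1.
Scaling by 1433 gives the particular solution (m, n) = (-181991, 83114).
The general solution is m = -181991 + 427k, n = 83114 − 195k; taking k = 427 gives the smaller pair m = 338, n = -151.
Check: 585·338 + 1281·(-151) = 197730 − 193431 = 4299. ✓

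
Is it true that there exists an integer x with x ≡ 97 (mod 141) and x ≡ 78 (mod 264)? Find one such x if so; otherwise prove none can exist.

No, no such integer exists.

Reduce both congruences modulo 3, which divides 141 and 264: they say x ≡ 97 (mod 3) and x ≡ 78 (mod 3).
But 97 mod 3 = 1 while 78 mod 3 = 0, a contradiction.
So no integer satisfies both congruences.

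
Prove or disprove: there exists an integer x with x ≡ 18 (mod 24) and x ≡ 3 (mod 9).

x = 66

gcd(24, 9) = 3. A simultaneous solution exists iff 18 ≡ 3 (mod 3); here 18 mod 3 = 0 = 3 mod 3, so it does.
The integers ≡ 18 (mod 24) are 18, 42, 66, …; their remainders mod 9 are 0, 6, 3, so x = 66 is the first that is ≡ 3 (mod 9).
Verify: 66 = 2·24 + 18 and 66 = 7·9 + 3. ✓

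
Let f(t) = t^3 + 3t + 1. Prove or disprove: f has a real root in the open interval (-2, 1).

f(-2) = -13 and f(1) = 5, which have opposite signs.
Since f is a polynomial it is continuous on [-2, 1].
By the Intermediate Value Theorem, f takes the value 0 somewhere in the open interval.

Yes, f has a root in the interval.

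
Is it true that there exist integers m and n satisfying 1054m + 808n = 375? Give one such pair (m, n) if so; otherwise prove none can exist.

No, no such integers exist.

Both 1054 and 808 are divisible by gcd(1054, 808) = 2, hence so is any combination 1054m + 808n.
However 375 leaves remainder 1 on division by 2.
So the equation is unsolvable over ℤ.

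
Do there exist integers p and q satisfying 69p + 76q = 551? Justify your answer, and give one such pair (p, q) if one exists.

Since gcd(69, 76) = 1, every integer is an integer combination of 69 and 76.
Run the Euclidean algorithm on 76 and 69: 76 = 1·69 + 7, 69 = 9·7 + 6, 7 = 1·6 + 1, 6 = 6·1 + 0.
Working back up the chain: 1 = 7 − 1·6 = 7 − (69 − 9·7) = −69 + 10·7 = −69 + 10·(76 − 1·69) = 10·76 − 11·69. So 69·(-11) + 76·10 = 1.
Times 551: 69·(-6061) + 76·5510 = 551, so (-6061, 5510) solves it.
Shifting by a multiple of (76, −69) keeps it a solution: p = -6061 + 80·76 = 19, q = 5510 − 80·69 = -10.
Indeed 69·19 + 76·(-10) = 1311 − 760 = 551.

p = 19, q = -10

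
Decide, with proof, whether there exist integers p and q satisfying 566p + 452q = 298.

p = 185, q = -231

gcd(566, 452) = 2, and 2 divides 298, so integer solutions exist.
Dividing through by 2 reduces the equation to 283p + 226q = 149.
Dividing repeatedly: 283 = 1·226 + 57, 226 = 3·57 + 55, 57 = 1·55 + 2, 55 = 27·2 + 1, 2 = 2·1 + 0.
Back-substituting, 1 = 55 − 27·2 = 55 − 27·(57 − 1·55) = −27·57 + 28·55 = −27·57 + 28·(226 − 3·57) = 28·226 − 111·57 = 28·226 − 111·(283 − 1·226) = −111·283 + 139·226; that is, 283·(-111) + 226·139 = 1.
Times 149: 283·(-16539) + 226·20711 = 149, so (-16539, 20711) solves it.
Adding 74·226 to p and subtracting 74·283 from q gives the tidier solution (185, -231).
Indeed 566·185 + 452·(-231) = 104710 − 104412 = 298.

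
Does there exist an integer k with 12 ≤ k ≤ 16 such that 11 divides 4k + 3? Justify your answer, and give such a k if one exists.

Try k = 13: 4·13 + 3 = 55 = 5·11, which is divisible by 11.

k = 13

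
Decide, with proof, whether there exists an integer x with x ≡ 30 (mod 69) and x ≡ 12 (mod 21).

The moduli are not coprime: gcd(69, 21) = 3. Compatibility requires 3 ∣ (12 − 30) = -18, which holds, so solutions exist.
The integers ≡ 30 (mod 69) are 30, 99, 168, 237, 306, …; their remainders mod 21 are 9, 15, 0, 6, 12, so x = 306 is the first that is ≡ 12 (mod 21).
Check: 306 mod 69 = 30, 306 mod 21 = 12. ✓

x = 306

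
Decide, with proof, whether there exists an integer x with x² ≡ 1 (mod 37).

x = 1

Take x = 1. Then 1² = 1, and since 0 ≤ 1 < 37 this is already reduced: 1² ≡ 1 (mod 37).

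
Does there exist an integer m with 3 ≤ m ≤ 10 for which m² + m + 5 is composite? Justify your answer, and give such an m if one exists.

m = 5

At m = 5: 5² + 5 + 5 = 35 = 5·7, which is composite.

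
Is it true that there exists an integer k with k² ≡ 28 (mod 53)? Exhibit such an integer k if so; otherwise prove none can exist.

k = 9 works: 9² = 81, and 81 − 28 = 53 = 1·53.

k = 9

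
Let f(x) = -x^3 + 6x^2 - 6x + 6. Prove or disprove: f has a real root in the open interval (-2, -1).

The endpoint values f(-2) = 50 and f(-1) = 19 are both positive. Claim: f(x) > 0 for every x in (-2, -1).
Shift to the endpoint -1: with x = -1 − u (0 < u < 1), one computes f(-1 − u) = u^3 + 9u^2 + 21u + 19.
All 4 nonzero coefficients of this polynomial in u are positive; hence for u > 0 the value is a sum of positive terms (the constant 19 among them).
So f is strictly positive on (-2, -1); no root exists in the interval.

No.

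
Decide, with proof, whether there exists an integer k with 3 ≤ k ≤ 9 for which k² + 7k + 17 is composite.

k = 5

At k = 5: 5² + 7·5 + 17 = 77 = 7·11, which is composite.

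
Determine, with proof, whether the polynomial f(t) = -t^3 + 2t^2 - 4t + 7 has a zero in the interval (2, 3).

Evaluate at the endpoints: f(2) = -1, f(3) = -14 — same sign (negative).
f'(t) = -3t^2 + 4t - 4 has discriminant 4² − 4·(-3)·(-4) = -32 < 0, so f' has no real roots and is negative for every real t.
So f is strictly decreasing; between 2 and 3 its values lie between f(2) = -1 and f(3) = -14, all negative. Therefore f has no root in (2, 3).

f has no root in that interval.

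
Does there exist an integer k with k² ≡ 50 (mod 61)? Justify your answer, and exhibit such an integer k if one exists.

No, no such integer exists.

61 is prime, so by Euler's criterion 50 is a square mod 61 iff 50^((61−1)/2) = 50^30 ≡ 1 (mod 61).
Repeated squaring mod 61: 50^2 = 2500 ≡ 60; 50^4 ≡ 60² = 3600 ≡ 1; 50^8 ≡ 1² = 1 ≡ 1; 50^16 ≡ 1² = 1 ≡ 1.
Since 30 = 16 + 8 + 4 + 2, 50^30 ≡ 1 · 1 · 1 · 60; multiplying out mod 61: 1·1 = 1 ≡ 1, then 1·1 = 1 ≡ 1, then 1·60 = 60 ≡ 60. Thus 50^30 ≡ 60 ≡ −1 (mod 61).
By Euler's criterion 50 is a quadratic non-residue mod 61: no k satisfies k² ≡ 50 (mod 61).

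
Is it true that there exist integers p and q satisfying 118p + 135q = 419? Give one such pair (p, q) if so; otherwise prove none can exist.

118 and 135 are coprime, so 118p + 135q ranges over all of ℤ.
Euclidean algorithm: 135 = 1·118 + 17, 118 = 6·17 + 16, 17 = 1·16 + 1, 16 = 16·1 + 0.
Unwinding: 1 = 17 − 1·16 = 17 − (118 − 6·17) = −118 + 7·17 = −118 + 7·(135 − 1·118) = 7·135 − 8·118, i.e. 118·(-8) + 135·7 = 1.
Scaling by 419 gives the particular solution (p, q) = (-3352, 2933).
The general solution is p = -3352 + 135k, q = 2933 − 118k; taking k = 25 gives the smaller pair p = 23, q = -17.
Indeed 118·23 + 135·(-17) = 2714 − 2295 = 419.

p = 23, q = -17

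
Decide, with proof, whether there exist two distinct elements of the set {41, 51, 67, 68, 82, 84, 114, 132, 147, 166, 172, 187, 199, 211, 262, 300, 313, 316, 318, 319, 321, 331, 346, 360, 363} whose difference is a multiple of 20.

Both 41 and 321 leave remainder 1 on division by 20; their difference 280 = 14·20 is a multiple of 20.

The pair (41, 321) works.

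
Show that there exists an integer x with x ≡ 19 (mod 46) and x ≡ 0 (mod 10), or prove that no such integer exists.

No, no such integer exists.

Both moduli are multiples of 2 = gcd(46, 10), so any solution would satisfy x ≡ 19 and x ≡ 0 modulo 2 simultaneously.
But 19 mod 2 = 1 while 0 mod 2 = 0, a contradiction.
So no integer satisfies both congruences.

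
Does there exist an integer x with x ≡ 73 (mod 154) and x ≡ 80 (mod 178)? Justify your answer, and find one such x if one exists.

No such integer exists.

Reduce both congruences modulo 2, which divides 154 and 178: they say x ≡ 73 (mod 2) and x ≡ 80 (mod 2).
However 73 ≡ 1 and 80 ≡ 0 (mod 2), and 1 ≠ 0.
Hence the system has no solution.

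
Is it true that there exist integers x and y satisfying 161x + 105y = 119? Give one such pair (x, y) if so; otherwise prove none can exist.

x = 4, y = -5

Every value of 161x + 105y is a multiple of gcd(161, 105) = 7; since 7 ∣ 119, solutions exist.
Dividing through by 7 reduces the equation to 23x + 15y = 17.
Run the Euclidean algorithm on 23 and 15: 23 = 1·15 + 8, 15 = 1·8 + 7, 8 = 1·7 + 1, 7 = 7·1 + 0.
Unwinding: 1 = 8 − 1·7 = 8 − (15 − 1·8) = −15 + 2·8 = −15 + 2·(23 − 1·15) = 2·23 − 3·15, i.e. 23·2 + 15·(-3) = 1.
Times 17: 23·34 + 15·(-51) = 17, so (34, -51) solves it.
The general solution is x = 34 + 15k, y = -51 − 23k; taking k = -2 gives the smaller pair x = 4, y = -5.
Indeed 161·4 + 105·(-5) = 644 − 525 = 119.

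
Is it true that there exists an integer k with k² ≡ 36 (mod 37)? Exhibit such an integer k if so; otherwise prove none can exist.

k = 31 works: 31² = 961, and 961 − 36 = 925 = 25·37.

k = 31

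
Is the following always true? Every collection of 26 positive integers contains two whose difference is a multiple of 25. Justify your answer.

Yes.

Partition the integers by their residue mod 25; there are 25 classes.
Since 26 > 25, two of the 26 integers must share a residue class by the pigeonhole principle; call them a and b.
Then a ≡ b (mod 25), i.e. 25 ∣ (a − b).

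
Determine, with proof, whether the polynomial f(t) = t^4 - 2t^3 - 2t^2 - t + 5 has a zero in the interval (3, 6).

The endpoint values f(3) = 11 and f(6) = 791 are both positive. Claim: f(t) > 0 for every t in (3, 6).
Shift to the endpoint 3: with t = 3 + u (0 < u < 3), one computes f(3 + u) = u^4 + 10u^3 + 34u^2 + 41u + 11.
The nonzero coefficients here are all positive, so for u > 0 every term is positive (or zero), and the constant term 11 is strictly positive.
Therefore f(t) > 0 throughout (3, 6), and f has no zero there.

No such root exists.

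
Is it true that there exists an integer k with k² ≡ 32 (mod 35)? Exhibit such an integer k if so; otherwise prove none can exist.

No such integer exists.

Work modulo the divisor 5 of 35. If k² ≡ 32 (mod 35) then k² ≡ 2 (mod 5).
Squares mod 5 repeat after k = 2 (as (−k)² = k²); for k = 0..2 they are 0, 1, 4.
The set of squares mod 5 is therefore {0, 1, 4}, which does not contain 2.
Therefore k² ≡ 32 (mod 35) has no solution.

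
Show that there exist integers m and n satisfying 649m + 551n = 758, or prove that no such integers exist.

Since gcd(649, 551) = 1, every integer is an integer combination of 649 and 551.
Euclidean algorithm: 649 = 1·551 + 98, 551 = 5·98 + 61, 98 = 1·61 + 37, 61 = 1·37 + 24, 37 = 1·24 + 13, 24 = 1·13 + 11, 13 = 1·11 + 2, 11 = 5·2 + 1, 2 = 2·1 + 0.
Working back up the chain: 1 = 11 − 5·2 = 11 − 5·(13 − 1·11) = −5·13 + 6·11 = −5·13 + 6·(24 − 1·13) = 6·24 − 11·13 = 6·24 − 11·(37 − 1·24) = −11·37 + 17·24 = −11·37 + 17·(61 − 1·37) = 17·61 − 28·37 = 17·61 − 28·(98 − 1·61) = −28·98 + 45·61 = −28·98 + 45·(551 − 5·98) = 45·551 − 253·98 = 45·551 − 253·(649 − 1·551) = −253·649 + 298·551. So 649·(-253) + 551·298 = 1.
Scaling by 758 gives the particular solution (m, n) = (-191774, 225884).
Adding 349·551 to m and subtracting 349·649 from n gives the tidier solution (525, -617).
Check: 649·525 + 551·(-617) = 340725 − 339967 = 758. ✓

m = 525, n = -617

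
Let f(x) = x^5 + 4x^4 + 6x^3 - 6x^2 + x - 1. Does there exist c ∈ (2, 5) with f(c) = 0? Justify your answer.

The endpoint values f(2) = 121 and f(5) = 6229 are both positive. Claim: f(x) > 0 for every x in (2, 5).
Shift to the endpoint 2: with x = 2 + u (0 < u < 3), one computes f(2 + u) = u^5 + 14u^4 + 78u^3 + 206u^2 + 257u + 121.
All 6 nonzero coefficients of this polynomial in u are positive; hence for u > 0 the value is a sum of positive terms (the constant 121 among them).
Therefore f(x) > 0 throughout (2, 5), and f has no zero there.

No.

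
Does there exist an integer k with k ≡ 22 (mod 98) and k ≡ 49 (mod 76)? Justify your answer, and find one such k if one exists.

Both moduli are multiples of 2 = gcd(98, 76), so any solution would satisfy k ≡ 22 and k ≡ 49 modulo 2 simultaneously.
But 22 mod 2 = 0 while 49 mod 2 = 1, a contradiction.
Therefore no such k exists.

There is no such integer.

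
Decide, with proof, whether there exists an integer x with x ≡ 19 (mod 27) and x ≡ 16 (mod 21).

x = 100

gcd(27, 21) = 3. A simultaneous solution exists iff 19 ≡ 16 (mod 3); here 19 mod 3 = 1 = 16 mod 3, so it does.
Step through x = 19, 19 + 27, 19 + 2·27, …: the values 19, 46, 73, 100 reduce mod 21 to 19, 4, 10, 16. The value 100 hits 16.
Indeed 100 ≡ 19 (mod 27) and 100 ≡ 16 (mod 21).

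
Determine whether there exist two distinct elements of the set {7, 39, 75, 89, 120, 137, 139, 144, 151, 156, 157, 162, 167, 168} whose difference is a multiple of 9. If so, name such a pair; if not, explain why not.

The pair (7, 151) works.

Both 7 and 151 leave remainder 7 on division by 9; their difference 144 = 16·9 is a multiple of 9.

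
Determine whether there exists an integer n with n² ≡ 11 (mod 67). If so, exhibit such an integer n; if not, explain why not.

No such integer exists.

Apply Euler's criterion with the prime 67: 11 is a quadratic residue iff 11^33 ≡ 1 (mod 67), and a non-residue iff it is ≡ −1.
Repeated squaring mod 67: 11^2 = 121 ≡ 54; 11^4 ≡ 54² = 2916 ≡ 35; 11^8 ≡ 35² = 1225 ≡ 19; 11^16 ≡ 19² = 361 ≡ 26; 11^32 ≡ 26² = 676 ≡ 6.
Since 33 = 32 + 1, 11^33 ≡ 6 · 11; multiplying out mod 67: 6·11 = 66 ≡ 66. Thus 11^33 ≡ 66 ≡ −1 (mod 67).
By Euler's criterion 11 is a quadratic non-residue mod 67: no n satisfies n² ≡ 11 (mod 67).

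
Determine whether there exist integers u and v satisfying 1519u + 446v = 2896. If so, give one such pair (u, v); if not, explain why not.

u = 16, v = -48

1519 and 446 are coprime, so 1519u + 446v ranges over all of ℤ.
Euclidean algorithm: 1519 = 3·446 + 181, 446 = 2·181 + 84, 181 = 2·84 + 13, 84 = 6·13 + 6, 13 = 2·6 + 1, 6 = 6·1 + 0.
Working back up the chain: 1 = 13 − 2·6 = 13 − 2·(84 − 6·13) = −2·84 + 13·13 = −2·84 + 13·(181 − 2·84) = 13·181 − 28·84 = 13·181 − 28·(446 − 2·181) = −28·446 + 69·181 = −28·446 + 69·(1519 − 3·446) = 69·1519 − 235·446. So 1519·69 + 446·(-235) = 1.
Times 2896: 1519·199824 + 446·(-680560) = 2896, so (199824, -680560) solves it.
The general solution is u = 199824 + 446k, v = -680560 − 1519k; taking k = -448 gives the smaller pair u = 16, v = -48.
Check: 1519·16 + 446·(-48) = 24304 − 21408 = 2896. ✓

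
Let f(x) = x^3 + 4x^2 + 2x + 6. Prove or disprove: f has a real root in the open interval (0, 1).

No.

The endpoint values f(0) = 6 and f(1) = 13 are both positive. Claim: f(x) > 0 for every x in (0, 1).
The nonzero coefficients of f are all positive, so for x > 0 every term of f(x) is positive (the constant term 6 strictly so).
So f is strictly positive on (0, 1); no root exists in the interval.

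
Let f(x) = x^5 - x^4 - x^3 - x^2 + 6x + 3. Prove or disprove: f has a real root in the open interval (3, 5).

No such root exists.

f(3) = 147 and f(5) = 2383, both positive, so a sign-change argument is unavailable; we show f keeps this sign on the whole interval.
Shift to the endpoint 3: with x = 3 + u (0 < u < 2), one computes f(3 + u) = u^5 + 14u^4 + 77u^3 + 206u^2 + 270u + 147.
All 6 nonzero coefficients of this polynomial in u are positive; hence for u > 0 the value is a sum of positive terms (the constant 147 among them).
So f is strictly positive on (3, 5); no root exists in the interval.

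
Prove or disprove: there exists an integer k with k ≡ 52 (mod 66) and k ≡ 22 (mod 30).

The moduli are not coprime: gcd(66, 30) = 6. Compatibility requires 6 ∣ (22 − 52) = -30, which holds, so solutions exist.
In fact k = 52 itself already satisfies 52 mod 30 = 22.
Verify: 52 = 0·66 + 52 and 52 = 1·30 + 22. ✓

k = 52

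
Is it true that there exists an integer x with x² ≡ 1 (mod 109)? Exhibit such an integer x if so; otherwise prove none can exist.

x = 108 works: 108² = 11664, and 11664 − 1 = 11663 = 107·109.

x = 108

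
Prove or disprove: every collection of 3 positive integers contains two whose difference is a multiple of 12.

No; for instance {58, 59, 60} is a counterexample.

Take the 3 consecutive integers 58, 59, 60: their residues mod 12 are all distinct because 3 ≤ 12.
The differences between them range over 1, …, 2, none of which is divisible by 12.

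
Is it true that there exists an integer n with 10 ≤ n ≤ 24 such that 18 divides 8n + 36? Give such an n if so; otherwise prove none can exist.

n = 18

For n = 10, 11, …, 17 the values 116, 124, 132, 140, 148, 156, 164, 172 are not multiples of 18. At n = 18 we get 8·18 + 36 = 180, and 180 = 18·10.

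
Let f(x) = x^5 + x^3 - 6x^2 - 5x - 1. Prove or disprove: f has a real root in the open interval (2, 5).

The endpoint values f(2) = 5 and f(5) = 3074 are both positive. Claim: f(x) > 0 for every x in (2, 5).
Substitute x = 2 + u, where 0 < u < 3 on the interval. Expanding, f(2 + u) = u^5 + 10u^4 + 41u^3 + 80u^2 + 63u + 5.
All 6 nonzero coefficients of this polynomial in u are positive; hence for u > 0 the value is a sum of positive terms (the constant 5 among them).
Therefore f(x) > 0 throughout (2, 5), and f has no zero there.

f has no root in that interval.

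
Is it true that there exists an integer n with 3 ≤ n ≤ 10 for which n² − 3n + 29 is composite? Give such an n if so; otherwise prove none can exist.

At n = 10: 10² − 3·10 + 29 = 99 = 3·33, which is composite.

n = 10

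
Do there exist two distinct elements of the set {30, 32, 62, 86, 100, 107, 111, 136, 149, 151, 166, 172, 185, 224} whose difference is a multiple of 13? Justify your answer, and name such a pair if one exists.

32 and 136 are such a pair.

Reduce each element mod 13: 30↦4, 32↦6, 62↦10, 86↦8, 100↦9, 107↦3, 111↦7, 136↦6, 149↦6, 151↦8, 166↦10, 172↦3, 185↦3, 224↦3. The residue 6 repeats (at 32 and 136), and 136 − 32 = 104 = 8·13.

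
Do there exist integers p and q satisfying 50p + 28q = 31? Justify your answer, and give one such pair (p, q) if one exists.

Any value of 50p + 28q is a multiple of gcd(50, 28) = 2.
However 31 leaves remainder 1 on division by 2.
Therefore 50p + 28q = 31 has no solution in integers.

No such integers exist.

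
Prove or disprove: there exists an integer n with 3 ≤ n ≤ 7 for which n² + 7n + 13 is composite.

n = 4

At n = 4: 4² + 7·4 + 13 = 57 = 3·19, which is composite.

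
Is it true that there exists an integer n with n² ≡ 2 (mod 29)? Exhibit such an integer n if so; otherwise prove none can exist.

No, no such integer exists.

Apply Euler's criterion with the prime 29: 2 is a quadratic residue iff 2^14 ≡ 1 (mod 29), and a non-residue iff it is ≡ −1.
Squaring successively (mod 29): 2^2 = 4 ≡ 4; 2^4 ≡ 4² = 16 ≡ 16; 2^8 ≡ 16² = 256 ≡ 24.
Since 14 = 8 + 4 + 2, 2^14 ≡ 24 · 16 · 4; multiplying out mod 29: 24·16 = 384 ≡ 7, then 7·4 = 28 ≡ 28. Thus 2^14 ≡ 28 ≡ −1 (mod 29).
By Euler's criterion 2 is a quadratic non-residue mod 29: no n satisfies n² ≡ 2 (mod 29).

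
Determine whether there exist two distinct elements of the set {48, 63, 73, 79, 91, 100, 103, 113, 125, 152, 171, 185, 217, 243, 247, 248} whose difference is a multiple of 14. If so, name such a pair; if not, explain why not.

63 and 91 are such a pair.

Reduce each element mod 14: 48↦6, 63↦7, 73↦3, 79↦9, 91↦7, 100↦2, 103↦5, 113↦1, 125↦13, 152↦12, 171↦3, 185↦3, 217↦7, 243↦5, 247↦9, 248↦10. The residue 7 repeats (at 63 and 91), and 91 − 63 = 28 = 2·14.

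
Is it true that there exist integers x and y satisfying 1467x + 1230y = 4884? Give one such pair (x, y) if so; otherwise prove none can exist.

x = 332, y = -392

Every value of 1467x + 1230y is a multiple of gcd(1467, 1230) = 3; since 3 ∣ 4884, solutions exist.
Dividing through by 3 reduces the equation to 489x + 410y = 1628.
Run the Euclidean algorithm on 489 and 410: 489 = 1·410 + 79, 410 = 5·79 + 15, 79 = 5·15 + 4, 15 = 3·4 + 3, 4 = 1·3 + 1, 3 = 3·1 + 0.
Back-substituting, 1 = 4 − 1·3 = 4 − (15 − 3·4) = −15 + 4·4 = −15 + 4·(79 − 5·15) = 4·79 − 21·15 = 4·79 − 21·(410 − 5·79) = −21·410 + 109·79 = −21·410 + 109·(489 − 1·410) = 109·489 − 130·410; that is, 489·109 + 410·(-130) = 1.
Scaling by 1628 gives the particular solution (x, y) = (177452, -211640).
The general solution is x = 177452 + 410k, y = -211640 − 489k; taking k = -432 gives the smaller pair x = 332, y = -392.
Indeed 1467·332 + 1230·(-392) = 487044 − 482160 = 4884.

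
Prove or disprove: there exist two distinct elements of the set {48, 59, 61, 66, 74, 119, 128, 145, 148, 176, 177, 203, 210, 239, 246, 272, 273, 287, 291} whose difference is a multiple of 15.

Both 48 and 273 leave remainder 3 on division by 15; their difference 225 = 15·15 is a multiple of 15.

Yes: 48 and 273.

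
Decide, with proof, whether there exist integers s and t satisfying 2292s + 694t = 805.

There are no such integers.

Both 2292 and 694 are divisible by gcd(2292, 694) = 2, hence so is any combination 2292s + 694t.
But 805 = 2·402 + 1, so 2 ∤ 805.
So the equation is unsolvable over ℤ.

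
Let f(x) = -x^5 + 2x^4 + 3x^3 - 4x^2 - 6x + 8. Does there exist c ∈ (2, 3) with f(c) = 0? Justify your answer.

Yes, such a c exists.

f(2) = 4 and f(3) = -46, which have opposite signs.
f is continuous everywhere (it is a polynomial), in particular on [2, 3].
The Intermediate Value Theorem then guarantees some c ∈ (2, 3) with f(c) = 0.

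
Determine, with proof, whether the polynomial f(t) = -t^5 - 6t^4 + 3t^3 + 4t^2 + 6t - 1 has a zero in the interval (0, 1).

f(0) = -1 and f(1) = 5, which have opposite signs.
Since f is a polynomial it is continuous on [0, 1].
By the Intermediate Value Theorem, f takes the value 0 somewhere in the open interval.

Yes, f has a root in the interval.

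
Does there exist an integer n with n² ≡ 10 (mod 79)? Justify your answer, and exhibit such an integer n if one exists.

n = 22

n = 22 works: 22² = 484, and 484 − 10 = 474 = 6·79.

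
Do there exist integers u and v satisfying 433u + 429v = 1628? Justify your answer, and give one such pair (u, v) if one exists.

u = 407, v = -407

Since gcd(433, 429) = 1, every integer is an integer combination of 433 and 429.
Dividing repeatedly: 433 = 1·429 + 4, 429 = 107·4 + 1, 4 = 4·1 + 0.
Working back up the chain: 1 = 429 − 107·4 = 429 − 107·(433 − 1·429) = −107·433 + 108·429. So 433·(-107) + 429·108 = 1.
Scaling by 1628 gives the particular solution (u, v) = (-174196, 175824).
Shifting by a multiple of (429, −433) keeps it a solution: u = -174196 + 407·429 = 407, v = 175824 − 407·433 = -407.
Check: 433·407 + 429·(-407) = 176231 − 174603 = 1628. ✓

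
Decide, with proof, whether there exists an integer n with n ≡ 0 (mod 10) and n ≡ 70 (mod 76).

n = 70

gcd(10, 76) = 2. A simultaneous solution exists iff 0 ≡ 70 (mod 2); here 0 mod 2 = 0 = 70 mod 2, so it does.
The integers ≡ 0 (mod 10) are 0, 10, 20, 30, 40, 50, 60, 70, …; their remainders mod 76 are 0, 10, 20, 30, 40, 50, 60, 70, so n = 70 is the first that is ≡ 70 (mod 76).
Verify: 70 = 7·10 + 0 and 70 = 0·76 + 70. ✓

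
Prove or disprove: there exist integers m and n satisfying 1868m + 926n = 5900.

m = 253, n = -504

Since gcd(1868, 926) = 2 and 5900 = 2·2950, Bézout's identity guarantees a solution.
Dividing through by 2 reduces the equation to 934m + 463n = 2950.
Run the Euclidean algorithm on 934 and 463: 934 = 2·463 + 8, 463 = 57·8 + 7, 8 = 1·7 + 1, 7 = 7·1 + 0.
Back-substituting, 1 = 8 − 1·7 = 8 − (463 − 57·8) = −463 + 58·8 = −463 + 58·(934 − 2·463) = 58·934 − 117·463; that is, 934·58 + 463·(-117) = 1.
Scaling by 2950 gives the particular solution (m, n) = (171100, -345150).
Subtracting 369·463 from m and adding 369·934 to n gives the tidier solution (253, -504).
Check: 1868·253 + 926·(-504) = 472604 − 466704 = 5900. ✓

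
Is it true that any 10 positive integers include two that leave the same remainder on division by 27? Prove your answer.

Take the 10 consecutive integers 19, 20, …, 28: their residues mod 27 are all distinct because 10 ≤ 27.
So no two of them leave the same remainder on division by 27; the claim fails for this set.

No, the set {19, 20, 21, 22, 23, 24, 25, 26, 27, 28} is a counterexample.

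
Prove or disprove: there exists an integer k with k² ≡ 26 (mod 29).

There is no such integer.

Apply Euler's criterion with the prime 29: 26 is a quadratic residue iff 26^14 ≡ 1 (mod 29), and a non-residue iff it is ≡ −1.
Repeated squaring mod 29: 26^2 = 676 ≡ 9; 26^4 ≡ 9² = 81 ≡ 23; 26^8 ≡ 23² = 529 ≡ 7.
Since 14 = 8 + 4 + 2, 26^14 ≡ 7 · 23 · 9; multiplying out mod 29: 7·23 = 161 ≡ 16, then 16·9 = 144 ≡ 28. Thus 26^14 ≡ 28 ≡ −1 (mod 29).
The value −1 means 26 is a non-residue modulo 29, so k² ≡ 26 (mod 29) is impossible.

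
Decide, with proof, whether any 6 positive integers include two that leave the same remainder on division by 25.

No, the set {109, 110, 111, 112, 113, 114} is a counterexample.

Take the 6 consecutive integers 109, 110, …, 114: their residues mod 25 are all distinct because 6 ≤ 25.
Hence this collection has no pair with equal remainders mod 25, disproving the claim.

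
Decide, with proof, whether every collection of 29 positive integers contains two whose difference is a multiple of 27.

Yes, this is always true.

There are exactly 27 possible remainders on division by 27.
Since 29 > 27, two of the 29 integers must share a residue class by the pigeonhole principle; call them a and b.
Equal remainders mean a − b ≡ 0 (mod 27), so 27 divides their difference.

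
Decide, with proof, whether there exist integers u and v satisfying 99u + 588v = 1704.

Since gcd(99, 588) = 3 and 1704 = 3·568, Bézout's identity guarantees a solution.
Dividing through by 3 reduces the equation to 33u + 196v = 568.
Euclidean algorithm: 196 = 5·33 + 31, 33 = 1·31 + 2, 31 = 15·2 + 1, 2 = 2·1 + 0.
Working back up the chain: 1 = 31 − 15·2 = 31 − 15·(33 − 1·31) = −15·33 + 16·31 = −15·33 + 16·(196 − 5·33) = 16·196 − 95·33. So 33·(-95) + 196·16 = 1.
Times 568: 33·(-53960) + 196·9088 = 568, so (-53960, 9088) solves it.
The general solution is u = -53960 + 196k, v = 9088 − 33k; taking k = 276 gives the smaller pair u = 136, v = -20.
Indeed 99·136 + 588·(-20) = 13464 − 11760 = 1704.

u = 136, v = -20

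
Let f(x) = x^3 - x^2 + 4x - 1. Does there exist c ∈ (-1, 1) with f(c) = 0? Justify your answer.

Such a root exists.

f(-1) = -7 and f(1) = 3, which have opposite signs.
Since f is a polynomial it is continuous on [-1, 1].
The Intermediate Value Theorem then guarantees some c ∈ (-1, 1) with f(c) = 0.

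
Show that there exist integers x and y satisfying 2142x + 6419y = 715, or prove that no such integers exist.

There are no such integers.

Both 2142 and 6419 are divisible by gcd(2142, 6419) = 7, hence so is any combination 2142x + 6419y.
But 715 is not a multiple of 7 (it leaves remainder 1).
Therefore 2142x + 6419y = 715 has no solution in integers.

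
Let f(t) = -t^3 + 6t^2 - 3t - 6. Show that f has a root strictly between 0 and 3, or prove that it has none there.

Such a root exists.

f(0) = -6 and f(3) = 12, which have opposite signs.
f is continuous everywhere (it is a polynomial), in particular on [0, 3].
By the Intermediate Value Theorem f must vanish at some point of (0, 3).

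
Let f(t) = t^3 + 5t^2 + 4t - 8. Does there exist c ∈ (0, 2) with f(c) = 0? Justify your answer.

f(0) = -8 and f(2) = 28, which have opposite signs.
f is continuous everywhere (it is a polynomial), in particular on [0, 2].
The Intermediate Value Theorem then guarantees some c ∈ (0, 2) with f(c) = 0.

Such a root exists.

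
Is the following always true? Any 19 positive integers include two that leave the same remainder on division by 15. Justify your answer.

Each integer lies in one of the 15 residue classes modulo 15.
With 19 integers and only 15 classes, the pigeonhole principle forces two of them, say a and b, into the same class.
That is, a and b leave the same remainder on division by 15, as claimed.

True.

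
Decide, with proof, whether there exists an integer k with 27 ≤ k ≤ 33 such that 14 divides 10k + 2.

Try k = 32: 10·32 + 2 = 322 = 23·14, which is divisible by 14.

k = 32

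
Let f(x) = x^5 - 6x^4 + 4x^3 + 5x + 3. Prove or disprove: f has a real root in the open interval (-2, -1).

f(-2) = -167 and f(-1) = -13, both negative, so a sign-change argument is unavailable; we show f keeps this sign on the whole interval.
Substitute x = -1 − u, where 0 < u < 1 on the interval. Expanding, f(-1 − u) = -u^5 - 11u^4 - 38u^3 - 58u^2 - 46u - 13.
The nonzero coefficients here are all negative, so for u > 0 every term is negative (or zero), and the constant term -13 is strictly negative.
So f is strictly negative on (-2, -1); no root exists in the interval.

No such root exists.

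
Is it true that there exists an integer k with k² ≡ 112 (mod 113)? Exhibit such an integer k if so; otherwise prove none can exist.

Take k = 98. Then 98² = 9604 = 84·113 + 112, so 98² ≡ 112 (mod 113).

k = 98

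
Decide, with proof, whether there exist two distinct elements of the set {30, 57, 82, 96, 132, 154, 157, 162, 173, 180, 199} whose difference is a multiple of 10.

Both 30 and 180 leave remainder 0 on division by 10; their difference 150 = 15·10 is a multiple of 10.

Yes: 30 and 180.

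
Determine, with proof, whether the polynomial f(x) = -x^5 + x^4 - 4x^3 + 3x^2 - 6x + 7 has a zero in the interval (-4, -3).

The endpoint values f(-4) = 1615 and f(-3) = 484 are both positive. Claim: f(x) > 0 for every x in (-4, -3).
Substitute x = -3 − u, where 0 < u < 1 on the interval. Expanding, f(-3 − u) = u^5 + 16u^4 + 106u^3 + 363u^2 + 645u + 484.
The nonzero coefficients here are all positive, so for u > 0 every term is positive (or zero), and the constant term 484 is strictly positive.
Therefore f(x) > 0 throughout (-4, -3), and f has no zero there.

No such root exists.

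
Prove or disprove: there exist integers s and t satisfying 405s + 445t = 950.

Every value of 405s + 445t is a multiple of gcd(405, 445) = 5; since 5 ∣ 950, solutions exist.
Dividing through by 5 reduces the equation to 81s + 89t = 190.
Dividing repeatedly: 89 = 1·81 + 8, 81 = 10·8 + 1, 8 = 8·1 + 0.
Back-substituting, 1 = 81 − 10·8 = 81 − 10·(89 − 1·81) = −10·89 + 11·81; that is, 81·11 + 89·(-10) = 1.
Scaling by 190 gives the particular solution (s, t) = (2090, -1900).
The general solution is s = 2090 + 89k, t = -1900 − 81k; taking k = -23 gives the smaller pair s = 43, t = -37.
Indeed 405·43 + 445·(-37) = 17415 − 16465 = 950.

s = 43, t = -37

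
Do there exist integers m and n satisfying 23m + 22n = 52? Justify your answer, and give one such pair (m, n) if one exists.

Since gcd(23, 22) = 1, every integer is an integer combination of 23 and 22.
Dividing repeatedly: 23 = 1·22 + 1, 22 = 22·1 + 0.
Unwinding: 1 = 23 − 1·22, i.e. 23·1 + 22·(-1) = 1.
Scaling by 52 gives the particular solution (m, n) = (52, -52).
The general solution is m = 52 + 22k, n = -52 − 23k; taking k = -2 gives the smaller pair m = 8, n = -6.
Indeed 23·8 + 22·(-6) = 184 − 132 = 52.

m = 8, n = -6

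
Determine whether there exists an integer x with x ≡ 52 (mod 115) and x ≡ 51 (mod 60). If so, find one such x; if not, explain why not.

No such integer exists.

gcd(115, 60) = 5. If x ≡ 52 (mod 115) and x ≡ 51 (mod 60), then x ≡ 52 (mod 5) and x ≡ 51 (mod 5).
But 52 mod 5 = 2 while 51 mod 5 = 1, a contradiction.
Therefore no such x exists.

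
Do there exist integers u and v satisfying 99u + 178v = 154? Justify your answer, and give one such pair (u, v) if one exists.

u = 140, v = -77

Since gcd(99, 178) = 1, every integer is an integer combination of 99 and 178.
Dividing repeatedly: 178 = 1·99 + 79, 99 = 1·79 + 20, 79 = 3·20 + 19, 20 = 1·19 + 1, 19 = 19·1 + 0.
Working back up the chain: 1 = 20 − 1·19 = 20 − (79 − 3·20) = −79 + 4·20 = −79 + 4·(99 − 1·79) = 4·99 − 5·79 = 4·99 − 5·(178 − 1·99) = −5·178 + 9·99. So 99·9 + 178·(-5) = 1.
Times 154: 99·1386 + 178·(-770) = 154, so (1386, -770) solves it.
The general solution is u = 1386 + 178k, v = -770 − 99k; taking k = -7 gives the smaller pair u = 140, v = -77.
Check: 99·140 + 178·(-77) = 13860 − 13706 = 154. ✓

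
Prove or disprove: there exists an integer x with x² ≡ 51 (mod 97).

Apply Euler's criterion with the prime 97: 51 is a quadratic residue iff 51^48 ≡ 1 (mod 97), and a non-residue iff it is ≡ −1.
Repeated squaring mod 97: 51^2 = 2601 ≡ 79; 51^4 ≡ 79² = 6241 ≡ 33; 51^8 ≡ 33² = 1089 ≡ 22; 51^16 ≡ 22² = 484 ≡ 96; 51^32 ≡ 96² = 9216 ≡ 1.
Since 48 = 32 + 16, 51^48 ≡ 1 · 96; multiplying out mod 97: 1·96 = 96 ≡ 96. Thus 51^48 ≡ 96 ≡ −1 (mod 97).
The value −1 means 51 is a non-residue modulo 97, so x² ≡ 51 (mod 97) is impossible.

No such integer exists.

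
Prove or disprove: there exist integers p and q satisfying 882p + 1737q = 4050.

Every value of 882p + 1737q is a multiple of gcd(882, 1737) = 9; since 9 ∣ 4050, solutions exist.
Dividing through by 9 reduces the equation to 98p + 193q = 450.
Euclidean algorithm: 193 = 1·98 + 95, 98 = 1·95 + 3, 95 = 31·3 + 2, 3 = 1·2 + 1, 2 = 2·1 + 0.
Back-substituting, 1 = 3 − 1·2 = 3 − (95 − 31·3) = −95 + 32·3 = −95 + 32·(98 − 1·95) = 32·98 − 33·95 = 32·98 − 33·(193 − 1·98) = −33·193 + 65·98; that is, 98·65 + 193·(-33) = 1.
Multiplying through by 450: p = 65·450 = 29250, q = (-33)·450 = -14850 is a solution.
The general solution is p = 29250 + 193k, q = -14850 − 98k; taking k = -151 gives the smaller pair p = 107, q = -52.
Check: 882·107 + 1737·(-52) = 94374 − 90324 = 4050. ✓

p = 107, q = -52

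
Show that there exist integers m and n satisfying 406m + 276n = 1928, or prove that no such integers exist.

Since gcd(406, 276) = 2 and 1928 = 2·964, Bézout's identity guarantees a solution.
Dividing through by 2 reduces the equation to 203m + 138n = 964.
Dividing repeatedly: 203 = 1·138 + 65, 138 = 2·65 + 8, 65 = 8·8 + 1, 8 = 8·1 + 0.
Unwinding: 1 = 65 − 8·8 = 65 − 8·(138 − 2·65) = −8·138 + 17·65 = −8·138 + 17·(203 − 1·138) = 17·203 − 25·138, i.e. 203·17 + 138·(-25) = 1.
Scaling by 964 gives the particular solution (m, n) = (16388, -24100).
The general solution is m = 16388 + 138k, n = -24100 − 203k; taking k = -118 gives the smaller pair m = 104, n = -146.
Check: 406·104 + 276·(-146) = 42224 − 40296 = 1928. ✓

m = 104, n = -146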